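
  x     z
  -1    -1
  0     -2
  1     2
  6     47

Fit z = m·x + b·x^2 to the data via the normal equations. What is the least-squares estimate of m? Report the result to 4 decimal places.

The normal system AᵀA·[m, b]ᵀ = Aᵀz is [[38, 216]; [216, 1298]]·[m, b]ᵀ = [285, 1693]ᵀ.
Δ = 38·1298 − 216² = 2668.
m = (285·1298 − 216·1693)/2668 = 2121/1334; b = (38·1693 − 216·285)/2668 = 1387/1334.

m = 1.5900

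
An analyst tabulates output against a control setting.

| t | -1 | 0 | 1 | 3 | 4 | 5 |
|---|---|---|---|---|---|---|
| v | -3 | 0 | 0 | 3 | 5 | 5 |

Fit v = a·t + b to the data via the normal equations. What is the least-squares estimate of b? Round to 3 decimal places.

Compute the Gram sums: Σt·t = 52, Σt = 12, Σ1 = 6.
For Aᵀv: Σt·v = 57, Σv = 10.
AᵀA·[a, b]ᵀ = Aᵀv becomes [[52, 12]; [12, 6]]·[a, b]ᵀ = [57, 10]ᵀ.
Determinant 52·6 − 12² = 168.
a = (57·6 − 12·10)/168 = 37/28; b = (52·10 − 12·57)/168 = -41/42.

b = -0.976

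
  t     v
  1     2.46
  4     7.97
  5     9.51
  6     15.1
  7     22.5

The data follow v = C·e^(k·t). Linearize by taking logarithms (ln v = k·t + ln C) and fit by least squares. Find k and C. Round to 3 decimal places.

k = 0.363, C = 1.721

Linearized form: ln v = k·t + ln C. From the 5 transformed points,
AᵀA = [[127.0000, 23.0000]; [23.0000, 5]], rhs = [58.5474, 11.0564]ᵀ  (here Σt = 23.0000, Σ(t)² = 127.0000, Σln v = 11.0564, Σt·ln v = 58.5474).
Solving (det = 106.0000): k = 0.36264, ln C = 0.54314, so C = exp(0.54314) = 1.72140.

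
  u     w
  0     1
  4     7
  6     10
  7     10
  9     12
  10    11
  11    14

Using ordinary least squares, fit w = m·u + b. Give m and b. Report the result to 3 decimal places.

m = 1.070, b = 2.100

Setting ∂/∂m … = 0 gives: 403·m + 47·b = 530;  47·m + 7·b = 65.
(Σu·u = 403, Σu = 47, Σ1 = 7, Σu·w = 530, Σw = 65.)
Eliminating b: 7·(row 1) − 47·(row 2) gives 612·m = 7·530 − 47·65 = 655, so m = 655/612.
Then b = (65 − 47·(655/612))/7 = 1285/612.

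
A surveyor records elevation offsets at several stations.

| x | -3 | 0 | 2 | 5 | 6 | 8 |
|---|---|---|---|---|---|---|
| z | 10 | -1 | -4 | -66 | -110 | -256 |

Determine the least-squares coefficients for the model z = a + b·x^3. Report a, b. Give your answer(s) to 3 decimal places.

a = -2.075, b = -0.497

Normal-equation sums: Σ1 = 6, Σx^3 = 834, Σx^3·x^3 = 325218.
Moment sums: Σz = -427, Σx^3·z = -163384.
So AᵀA·[a, b]ᵀ = Aᵀz: [[6, 834]; [834, 325218]]·[a, b]ᵀ = [-427, -163384]ᵀ.
Eliminating b: 325218·(row 1) − 834·(row 2) gives 1255752·a = 325218·(-427) − 834·(-163384) = -2605830, so a = -434305/209292.
Then b = ((-163384) − 834·(-434305/209292))/325218 = -34677/69764.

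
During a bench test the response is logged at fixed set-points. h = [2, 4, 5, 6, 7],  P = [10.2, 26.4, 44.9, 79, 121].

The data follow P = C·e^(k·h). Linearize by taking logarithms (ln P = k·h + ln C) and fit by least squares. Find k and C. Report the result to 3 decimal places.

Taking logs, ln P = k·h + ln C, so regress ln P on h.
AᵀA = [[130.0000, 24.0000]; [24.0000, 5]], rhs = [96.5476, 18.5654]ᵀ  (here Σh = 24.0000, Σ(h)² = 130.0000, Σln P = 18.5654, Σh·ln P = 96.5476).
Solving (det = 74.0000): k = 0.50227, ln C = 1.30219, so C = exp(1.30219) = 3.67735.

k = 0.502, C = 3.677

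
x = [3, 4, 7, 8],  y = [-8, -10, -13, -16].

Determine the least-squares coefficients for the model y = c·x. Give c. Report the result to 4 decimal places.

Forming MᵀM = [[138]] and Mᵀy = [-283]ᵀ gives MᵀM·[c]ᵀ = Mᵀy.
c = (-283)/138 = -2.05072.

c = -2.0507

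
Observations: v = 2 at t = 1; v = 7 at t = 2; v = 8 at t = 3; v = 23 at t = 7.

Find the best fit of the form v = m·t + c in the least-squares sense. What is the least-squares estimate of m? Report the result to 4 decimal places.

m = 3.4217

Compute the Gram sums: Σt·t = 63, Σt = 13, Σ1 = 4.
Moment sums: Σt·v = 201, Σv = 40.
So AᵀA·[m, c]ᵀ = Aᵀv: [[63, 13]; [13, 4]]·[m, c]ᵀ = [201, 40]ᵀ.
Eliminating c: 4·(row 1) − 13·(row 2) gives 83·m = 4·201 − 13·40 = 284, so m = 284/83.
Then c = (40 − 13·(284/83))/4 = -93/83.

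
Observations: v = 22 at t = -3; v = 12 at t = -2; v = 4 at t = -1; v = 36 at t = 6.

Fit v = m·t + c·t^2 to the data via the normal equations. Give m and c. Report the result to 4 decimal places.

Forming AᵀA = [[50, 180]; [180, 1394]] and Aᵀv = [122, 1546]ᵀ gives AᵀA·[m, c]ᵀ = Aᵀv.
Δ = 50·1394 − 180² = 37300.
m = (122·1394 − 180·1546)/37300 = -27053/9325; c = (50·1546 − 180·122)/37300 = 2767/1865.

m = -2.9011, c = 1.4836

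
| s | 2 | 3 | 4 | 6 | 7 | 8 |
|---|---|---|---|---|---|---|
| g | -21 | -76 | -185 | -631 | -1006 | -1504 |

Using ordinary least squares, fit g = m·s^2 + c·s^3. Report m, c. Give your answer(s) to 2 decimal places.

Compute the Gram sums: Σs^2·s^2 = 8146, Σs^2·s^3 = 58650, Σs^3·s^3 = 431338.
For Xᵀg: Σs^2·g = -171994, Σs^3·g = -1265462.
XᵀX·[m, c]ᵀ = Xᵀg becomes [[8146, 58650]; [58650, 431338]]·[m, c]ᵀ = [-171994, -1265462]ᵀ.
Determinant 8146·431338 − 58650² = 73856848.
m = ((-171994)·431338 − 58650·(-1265462))/73856848 = 3974791/9232106; c = (8146·(-1265462) − 58650·(-171994))/73856848 = -27625669/9232106.

m = 0.43, c = -2.99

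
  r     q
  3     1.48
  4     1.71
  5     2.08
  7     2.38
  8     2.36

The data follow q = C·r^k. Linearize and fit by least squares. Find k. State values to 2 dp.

k = 0.51

Let Y = ln q. Fitting Y = k·ln r + ln C by least squares:
Σln r = 8.1197, Σ(ln r)² = 13.8297, Σln q = 3.3867, Σln r·ln q = 5.8260.
Equations: 13.8297·k + 8.1197·ln C = 5.8260;  8.1197·k + 5·ln C = 3.3867.
Δ = 13.8297·5 − (8.1197)² = 3.2190; k = (5.8260·5 − 8.1197·3.3867)/3.2190 = 0.50674, ln C = (13.8297·3.3867 − 8.1197·5.8260)/3.2190 = -0.14558.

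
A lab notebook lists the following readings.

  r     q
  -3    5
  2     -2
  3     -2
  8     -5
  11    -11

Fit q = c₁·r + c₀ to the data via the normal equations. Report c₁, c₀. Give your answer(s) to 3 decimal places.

From the data, Σr·r = 207, Σr = 21, Σ1 = 5.
Moment sums: Σr·q = -186, Σq = -15.
Eliminating c₀: 5·(row 1) − 21·(row 2) gives 594·c₁ = 5·(-186) − 21·(-15) = -615, so c₁ = -205/198.
Then c₀ = ((-15) − 21·(-205/198))/5 = 89/66.

c₁ = -1.035, c₀ = 1.348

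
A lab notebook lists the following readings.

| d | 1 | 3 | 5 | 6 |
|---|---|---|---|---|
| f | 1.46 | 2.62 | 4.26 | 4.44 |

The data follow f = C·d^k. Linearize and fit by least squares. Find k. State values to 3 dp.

k = 0.640

Let Y = ln f. Fitting Y = k·ln d + ln C by least squares:
Σln d = 4.4998, Σ(ln d)² = 7.0076, Σln f = 4.2815, Σln d·ln f = 6.0616.
Equations: 7.0076·k + 4.4998·ln C = 6.0616;  4.4998·k + 4·ln C = 4.2815.
Slope k = (n·Σln d·ln f − Σln d·Σln f)/(n·Σ(ln d)² − (Σln d)²) = (4·6.0616 − 4.4998·4.2815)/7.7823 = 0.63993; ln C = (Σln f − k·Σln d)/n = 0.35049.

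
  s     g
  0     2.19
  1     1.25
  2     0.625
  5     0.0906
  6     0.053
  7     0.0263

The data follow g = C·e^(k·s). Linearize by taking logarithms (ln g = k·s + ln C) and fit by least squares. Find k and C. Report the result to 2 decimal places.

Let Y = ln g. Fitting Y = k·s + ln C by least squares:
Σs = 21.0000, Σ(s)² = 115.0000, Σln g = -8.4399, Σs·ln g = -55.8155.
Equations: 115.0000·k + 21.0000·ln C = -55.8155;  21.0000·k + 6·ln C = -8.4399.
Slope k = (n·Σs·ln g − Σs·Σln g)/(n·Σ(s)² − (Σs)²) = (6·-55.8155 − 21.0000·-8.4399)/249.0000 = -0.63315; ln C = (Σln g − k·Σs)/n = 0.80938, so C = exp(0.80938) = 2.24651.

k = -0.63, C = 2.25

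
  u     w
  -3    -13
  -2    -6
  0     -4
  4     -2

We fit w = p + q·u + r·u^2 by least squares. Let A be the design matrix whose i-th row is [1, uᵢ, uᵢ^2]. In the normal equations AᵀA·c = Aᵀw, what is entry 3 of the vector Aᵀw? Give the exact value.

Entry 3 ↔ basis u^2, so (Aᵀw)_{3} = Σᵢ (u^2)·wᵢ = (9)·(-13) + (4)·(-6) + (0)·(-4) + (16)·(-2) = -173.

-173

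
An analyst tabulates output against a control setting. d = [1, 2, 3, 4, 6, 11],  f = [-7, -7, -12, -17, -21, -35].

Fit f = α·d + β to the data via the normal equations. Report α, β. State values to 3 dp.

α = -2.908, β = -3.412

Entries of MᵀM: Σd·d = 187, Σd = 27, Σ1 = 6.
Right-hand side: Σd·f = -636, Σf = -99.
Determinant 187·6 − 27² = 393.
α = ((-636)·6 − 27·(-99))/393 = -381/131; β = (187·(-99) − 27·(-636))/393 = -447/131.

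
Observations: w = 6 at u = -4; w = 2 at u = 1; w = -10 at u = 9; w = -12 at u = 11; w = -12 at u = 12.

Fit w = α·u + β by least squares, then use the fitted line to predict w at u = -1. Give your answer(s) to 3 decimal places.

ŵ = 3.080

Sums needed: Σu·u = 363, Σu = 29, Σ1 = 5.
For Mᵀw: Σu·w = -388, Σw = -26.
Normal equations: [[363, 29]; [29, 5]]·[α, β]ᵀ = [-388, -26]ᵀ.
Determinant 363·5 − 29² = 974.
α = ((-388)·5 − 29·(-26))/974 = -593/487; β = (363·(-26) − 29·(-388))/974 = 907/487.
At u = -1: ŵ = (-593/487)·(-1) + (907/487)·(1) = 1500/487.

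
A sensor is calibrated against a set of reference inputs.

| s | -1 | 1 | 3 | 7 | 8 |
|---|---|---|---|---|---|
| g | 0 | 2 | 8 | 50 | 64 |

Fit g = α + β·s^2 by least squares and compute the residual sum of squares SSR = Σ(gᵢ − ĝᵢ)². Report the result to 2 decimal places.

SSR = 3.54

Compute the Gram sums: Σ1 = 5, Σs^2 = 124, Σs^2·s^2 = 6580.
Right-hand side: Σg = 124, Σs^2·g = 6620.
MᵀM·[α, β]ᵀ = Mᵀg becomes [[5, 124]; [124, 6580]]·[α, β]ᵀ = [124, 6620]ᵀ.
Δ = 5·6580 − 124² = 17524.
α = (124·6580 − 124·6620)/17524 = -1240/4381; β = (5·6620 − 124·124)/17524 = 4431/4381.
Residuals: -3191/4381, 5571/4381, -3591/4381, 3171/4381, -1960/4381; SSR = 15524/4381.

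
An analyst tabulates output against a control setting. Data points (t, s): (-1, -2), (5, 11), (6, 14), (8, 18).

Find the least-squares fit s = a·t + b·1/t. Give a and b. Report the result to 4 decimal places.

Compute the Gram sums: Σt·t = 126, Σt·1/t = 4, Σ1/t·1/t = 15601/14400.
Right-hand side: Σt·s = 285, Σ1/t·s = 527/60.
Eliminating b: (15601/14400)·(row 1) − 4·(row 2) gives (96407/800)·a = (15601/14400)·285 − 4·(527/60) = 262691/960, so a = 1313455/578442.
Then b = ((527/60) − 4·(1313455/578442))/(15601/14400) = -26640/96407.

a = 2.2707, b = -0.2763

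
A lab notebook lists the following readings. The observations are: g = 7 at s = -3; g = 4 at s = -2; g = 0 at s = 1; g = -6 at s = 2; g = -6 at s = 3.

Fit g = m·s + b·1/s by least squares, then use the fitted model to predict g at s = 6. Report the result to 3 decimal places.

The normal system AᵀA·[m, b]ᵀ = Aᵀg is [[27, 5]; [5, 31/18]]·[m, b]ᵀ = [-59, -28/3]ᵀ.
Eliminating b: (31/18)·(row 1) − 5·(row 2) gives (43/2)·m = (31/18)·(-59) − 5·(-28/3) = -989/18, so m = -23/9.
Then b = ((-28/3) − 5·(-23/9))/(31/18) = 2.
At s = 6: ĝ = (-23/9)·(6) + (2)·(1/6) = -15.

ĝ = -15.000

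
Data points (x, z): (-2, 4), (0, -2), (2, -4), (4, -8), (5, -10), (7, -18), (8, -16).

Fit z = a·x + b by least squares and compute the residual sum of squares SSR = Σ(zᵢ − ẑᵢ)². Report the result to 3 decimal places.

Compute the Gram sums: Σx·x = 162, Σx = 24, Σ1 = 7.
And Σx·z = -352, Σz = -54.
So MᵀM·[a, b]ᵀ = Mᵀz: [[162, 24]; [24, 7]]·[a, b]ᵀ = [-352, -54]ᵀ.
det = 162·7 − 24² = 558.
a = ((-352)·7 − 24·(-54))/558 = -584/279; b = (162·(-54) − 24·(-352))/558 = -50/93.
Residuals: 98/279, -136/93, 202/279, 254/279, 280/279, -784/279, 358/279; SSR = 3952/279.

SSR = 14.165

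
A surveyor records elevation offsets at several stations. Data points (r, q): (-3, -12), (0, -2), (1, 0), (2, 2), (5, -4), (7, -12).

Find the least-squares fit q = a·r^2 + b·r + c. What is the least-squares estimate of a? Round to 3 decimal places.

a = -0.520

Setting ∂/∂a … = 0 gives: 3124·a + 450·b + 88·c = -788;  450·a + 88·b + 12·c = -64;  88·a + 12·b + 6·c = -28.
(Σr^2·r^2 = 3124, Σr^2·r = 450, Σr^2 = 88, Σr·r = 88, Σr = 12, Σ1 = 6, Σr^2·q = -788, Σr·q = -64, Σq = -28.)
Solving the 3×3 system (Gaussian elimination) gives a = -16468/31693, b = 66542/31693, c = -39454/31693.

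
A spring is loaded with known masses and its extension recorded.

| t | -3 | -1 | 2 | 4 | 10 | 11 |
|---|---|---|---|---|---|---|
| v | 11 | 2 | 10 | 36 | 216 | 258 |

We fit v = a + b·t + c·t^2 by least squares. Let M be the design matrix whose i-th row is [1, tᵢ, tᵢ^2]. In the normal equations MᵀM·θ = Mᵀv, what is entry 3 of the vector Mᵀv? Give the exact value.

Entry 3 ↔ basis t^2, so (Mᵀv)_{3} = Σᵢ (t^2)·vᵢ = (9)·(11) + (1)·(2) + (4)·(10) + (16)·(36) + (100)·(216) + (121)·(258) = 53535.

53535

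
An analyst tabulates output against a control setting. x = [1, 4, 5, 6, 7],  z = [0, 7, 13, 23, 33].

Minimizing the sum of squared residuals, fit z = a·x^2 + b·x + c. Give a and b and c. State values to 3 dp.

From the data, Σx^2·x^2 = 4579, Σx^2·x = 749, Σx^2 = 127, Σx·x = 127, Σx = 23, Σ1 = 5.
For Mᵀz: Σx^2·z = 2882, Σx·z = 462, Σz = 76.
MᵀM·[a, b, c]ᵀ = Mᵀz becomes [[4579, 749, 127]; [749, 127, 23]; [127, 23, 5]]·[a, b, c]ᵀ = [2882, 462, 76]ᵀ.
Inverting the 3×3 Gram matrix, [a, b, c]ᵀ = [2063/1911, -5905/1911, 1270/637]ᵀ.

a = 1.080, b = -3.090, c = 1.994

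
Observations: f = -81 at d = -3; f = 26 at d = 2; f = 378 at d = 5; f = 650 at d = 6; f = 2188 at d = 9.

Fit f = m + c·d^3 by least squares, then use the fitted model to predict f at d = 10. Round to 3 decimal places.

Setting ∂/∂m … = 0 gives: 5·m + 1051·c = 3161;  1051·m + 594515·c = 1785097.
Eliminating c: 594515·(row 1) − 1051·(row 2) gives 1867974·m = 594515·3161 − 1051·1785097 = 3124968, so m = 520828/311329.
Then c = (1785097 − 1051·(520828/311329))/594515 = 933879/311329.
At d = 10: f̂ = (520828/311329)·(1) + (933879/311329)·(1000) = 934399828/311329.

f̂ = 3001.326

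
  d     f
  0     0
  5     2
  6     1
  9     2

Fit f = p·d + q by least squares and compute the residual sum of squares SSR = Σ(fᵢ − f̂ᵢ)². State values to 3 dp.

Compute the Gram sums: Σd·d = 142, Σd = 20, Σ1 = 4.
For Xᵀf: Σd·f = 34, Σf = 5.
Eliminating q: 4·(row 1) − 20·(row 2) gives 168·p = 4·34 − 20·5 = 36, so p = 3/14.
Then q = (5 − 20·(3/14))/4 = 5/28.
Residuals: -5/28, 3/4, -13/28, -3/28; SSR = 23/28.

SSR = 0.821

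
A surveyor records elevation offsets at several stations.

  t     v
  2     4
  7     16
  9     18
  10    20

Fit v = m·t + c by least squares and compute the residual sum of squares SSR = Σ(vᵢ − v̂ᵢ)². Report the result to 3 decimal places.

SSR = 3.000

Normal-equation sums: Σt·t = 234, Σt = 28, Σ1 = 4.
For Mᵀv: Σt·v = 482, Σv = 58.
So MᵀM·[m, c]ᵀ = Mᵀv: [[234, 28]; [28, 4]]·[m, c]ᵀ = [482, 58]ᵀ.
Δ = 234·4 − 28² = 152.
m = (482·4 − 28·58)/152 = 2; c = (234·58 − 28·482)/152 = 1/2.
Residuals: -1/2, 3/2, -1/2, -1/2; SSR = 3.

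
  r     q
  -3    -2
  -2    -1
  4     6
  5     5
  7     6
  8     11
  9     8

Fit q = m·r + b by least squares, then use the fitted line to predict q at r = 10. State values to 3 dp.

q̂ = 10.317

Normal-equation sums: Σr·r = 248, Σr = 28, Σ1 = 7.
Right-hand side: Σr·q = 259, Σq = 33.
So MᵀM·[m, b]ᵀ = Mᵀq: [[248, 28]; [28, 7]]·[m, b]ᵀ = [259, 33]ᵀ.
Δ = 248·7 − 28² = 952.
m = (259·7 − 28·33)/952 = 127/136; b = (248·33 − 28·259)/952 = 233/238.
At r = 10: q̂ = (127/136)·(10) + (233/238)·(1) = 4911/476.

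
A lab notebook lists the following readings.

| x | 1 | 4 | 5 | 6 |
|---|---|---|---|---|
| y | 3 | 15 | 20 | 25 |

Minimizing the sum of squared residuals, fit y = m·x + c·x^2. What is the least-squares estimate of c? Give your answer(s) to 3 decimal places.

Entries of AᵀA: Σx·x = 78, Σx·x^2 = 406, Σx^2·x^2 = 2178.
Right-hand side: Σx·y = 313, Σx^2·y = 1643.
det = 78·2178 − 406² = 5048.
m = (313·2178 − 406·1643)/5048 = 1832/631; c = (78·1643 − 406·313)/5048 = 269/1262.

c = 0.213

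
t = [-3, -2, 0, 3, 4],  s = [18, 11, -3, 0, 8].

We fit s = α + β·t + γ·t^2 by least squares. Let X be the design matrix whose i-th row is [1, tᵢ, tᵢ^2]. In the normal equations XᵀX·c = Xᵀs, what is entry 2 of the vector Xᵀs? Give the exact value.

Entry 2 ↔ basis t, so (Xᵀs)_{2} = Σᵢ (t)·sᵢ = (-3)·(18) + (-2)·(11) + (0)·(-3) + (3)·(0) + (4)·(8) = -44.

-44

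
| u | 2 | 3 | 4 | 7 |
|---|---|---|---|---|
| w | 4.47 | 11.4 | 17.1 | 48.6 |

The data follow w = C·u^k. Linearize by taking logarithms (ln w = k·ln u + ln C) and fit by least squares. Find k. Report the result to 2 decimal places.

With ln wᵢ as the transformed response and ln uᵢ as the regressor:
AᵀA = [[7.3958, 5.1240]; [5.1240, 4]], rhs = [15.2045, 10.6537]ᵀ  (here Σln u = 5.1240, Σ(ln u)² = 7.3958, Σln w = 10.6537, Σln u·ln w = 15.2045).
Slope k = (n·Σln u·ln w − Σln u·Σln w)/(n·Σ(ln u)² − (Σln u)²) = (4·15.2045 − 5.1240·10.6537)/3.3281 = 1.87156; ln C = (Σln w − k·Σln u)/n = 0.26598.

k = 1.87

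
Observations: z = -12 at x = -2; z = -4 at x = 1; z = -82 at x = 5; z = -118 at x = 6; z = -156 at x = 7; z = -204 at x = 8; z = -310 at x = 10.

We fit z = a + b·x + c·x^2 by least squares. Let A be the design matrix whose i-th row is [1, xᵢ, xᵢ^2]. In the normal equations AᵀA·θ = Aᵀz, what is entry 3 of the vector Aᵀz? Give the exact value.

-58050

Entry 3 ↔ basis x^2, so (Aᵀz)_{3} = Σᵢ (x^2)·zᵢ = (4)·(-12) + (1)·(-4) + (25)·(-82) + (36)·(-118) + (49)·(-156) + (64)·(-204) + (100)·(-310) = -58050.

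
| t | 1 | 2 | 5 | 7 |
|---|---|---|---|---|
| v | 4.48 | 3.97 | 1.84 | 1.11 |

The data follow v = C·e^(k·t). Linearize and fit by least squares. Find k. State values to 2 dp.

Linearized form: ln v = k·t + ln C. From the 4 transformed points,
Sums: Σt = 15.0000, Σ(t)² = 79.0000, Σln v = 3.5925, Σt·ln v = 8.0365.
Normal system: [[79.0000, 15.0000]; [15.0000, 4]]·[k, ln C]ᵀ = [8.0365, 3.5925]ᵀ.
Δ = 79.0000·4 − (15.0000)² = 91.0000; k = (8.0365·4 − 15.0000·3.5925)/91.0000 = -0.23892, ln C = (79.0000·3.5925 − 15.0000·8.0365)/91.0000 = 1.79408.

k = -0.24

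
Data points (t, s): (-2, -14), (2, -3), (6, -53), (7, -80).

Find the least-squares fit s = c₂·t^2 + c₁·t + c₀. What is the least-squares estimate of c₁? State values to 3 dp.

Compute the Gram sums: Σt^2·t^2 = 3729, Σt^2·t = 559, Σt^2 = 93, Σt·t = 93, Σt = 13, Σ1 = 4.
Right-hand side: Σt^2·s = -5896, Σt·s = -856, Σs = -150.
Normal equations: [[3729, 559, 93]; [559, 93, 13]; [93, 13, 4]]·[c₂, c₁, c₀]ᵀ = [-5896, -856, -150]ᵀ.
Solving the 3×3 system (Gaussian elimination) gives c₂ = -27619/13592, c₁ = 41035/13592, c₀ = -461/6796.

c₁ = 3.019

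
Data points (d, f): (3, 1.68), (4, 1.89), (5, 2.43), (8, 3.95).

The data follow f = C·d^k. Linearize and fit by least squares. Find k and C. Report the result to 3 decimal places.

With ln fᵢ as the transformed response and ln dᵢ as the regressor:
Σln d = 6.1738, Σ(ln d)² = 10.0431, Σln f = 3.4170, Σln d·ln f = 5.7380.
Equations: 10.0431·k + 6.1738·ln C = 5.7380;  6.1738·k + 4·ln C = 3.4170.
Solving (det = 2.0569): k = 0.90250, ln C = -0.53871, so C = exp(-0.53871) = 0.58350.

k = 0.902, C = 0.584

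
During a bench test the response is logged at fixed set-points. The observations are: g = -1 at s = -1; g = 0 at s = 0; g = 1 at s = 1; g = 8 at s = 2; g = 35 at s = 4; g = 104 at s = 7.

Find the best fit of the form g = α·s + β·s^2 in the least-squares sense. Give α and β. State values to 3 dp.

The normal equations are: 71·α + 415·β = 886;  415·α + 2675·β = 5688.
(Σs·s = 71, Σs·s^2 = 415, Σs^2·s^2 = 2675, Σs·g = 886, Σs^2·g = 5688.)
Determinant 71·2675 − 415² = 17700.
α = (886·2675 − 415·5688)/17700 = 953/1770; β = (71·5688 − 415·886)/17700 = 18079/8850.

α = 0.538, β = 2.043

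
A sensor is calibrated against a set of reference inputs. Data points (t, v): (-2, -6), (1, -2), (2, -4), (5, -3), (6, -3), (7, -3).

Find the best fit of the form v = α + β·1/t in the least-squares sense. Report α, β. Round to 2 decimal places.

α = -4.07, β = 2.28

With design matrix A, AᵀA = [[6, 317/210]; [317/210, 70039/44100]] and Aᵀv = [-21, -177/70]ᵀ.
det = 6·(70039/44100) − (317/210)² = 63949/8820.
α = ((-21)·(70039/44100) − (317/210)·(-177/70))/(63949/8820) = -1302492/319745; β = (6·(-177/70) − (317/210)·(-21))/(63949/8820) = 145782/63949.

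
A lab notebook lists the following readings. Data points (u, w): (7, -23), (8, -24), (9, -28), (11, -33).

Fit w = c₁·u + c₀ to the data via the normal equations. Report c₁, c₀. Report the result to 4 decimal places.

c₁ = -2.6286, c₀ = -4.0000

From the data, Σu·u = 315, Σu = 35, Σ1 = 4.
Moment sums: Σu·w = -968, Σw = -108.
MᵀM·[c₁, c₀]ᵀ = Mᵀw becomes [[315, 35]; [35, 4]]·[c₁, c₀]ᵀ = [-968, -108]ᵀ.
Determinant 315·4 − 35² = 35.
c₁ = ((-968)·4 − 35·(-108))/35 = -92/35; c₀ = (315·(-108) − 35·(-968))/35 = -4.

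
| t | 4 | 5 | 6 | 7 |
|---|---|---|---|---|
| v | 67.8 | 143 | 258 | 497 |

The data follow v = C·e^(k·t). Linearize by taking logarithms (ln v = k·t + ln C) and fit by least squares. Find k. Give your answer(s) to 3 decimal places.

Linearized form: ln v = k·t + ln C. From the 4 transformed points,
Σt = 22.0000, Σ(t)² = 126.0000, Σln v = 20.9410, Σt·ln v = 118.4584.
Equations: 126.0000·k + 22.0000·ln C = 118.4584;  22.0000·k + 4·ln C = 20.9410.
Δ = 126.0000·4 − (22.0000)² = 20.0000; k = (118.4584·4 − 22.0000·20.9410)/20.0000 = 0.65662, ln C = (126.0000·20.9410 − 22.0000·118.4584)/20.0000 = 1.62383.

k = 0.657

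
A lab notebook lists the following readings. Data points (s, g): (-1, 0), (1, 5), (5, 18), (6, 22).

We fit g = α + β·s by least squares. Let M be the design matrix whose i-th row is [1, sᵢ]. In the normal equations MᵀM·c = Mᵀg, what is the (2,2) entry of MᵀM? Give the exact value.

Row 2 ↔ basis s, column 2 ↔ basis s, so (MᵀM)_{2,2} = Σᵢ (s)·(s) = (-1)·(-1) + (1)·(1) + (5)·(5) + (6)·(6) = 63.

63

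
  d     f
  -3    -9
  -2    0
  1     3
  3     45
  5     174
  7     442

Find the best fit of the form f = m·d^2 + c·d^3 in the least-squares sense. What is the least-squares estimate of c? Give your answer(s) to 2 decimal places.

Normal-equation sums: Σd^2·d^2 = 3205, Σd^2·d^3 = 19901, Σd^3·d^3 = 134797.
Moment sums: Σd^2·f = 26335, Σd^3·f = 174817.
det = 3205·134797 − 19901² = 35974584.
m = (26335·134797 − 19901·174817)/35974584 = 35422939/17987292; c = (3205·174817 − 19901·26335)/35974584 = 18097825/17987292.

c = 1.01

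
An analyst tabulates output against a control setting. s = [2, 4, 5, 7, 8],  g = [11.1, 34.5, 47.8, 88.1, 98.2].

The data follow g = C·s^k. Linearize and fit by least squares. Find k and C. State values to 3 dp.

k = 1.602, C = 3.686

Taking logs, ln g = k·ln s + ln C, so regress ln g on ln s.
XᵀX = [[13.1032, 7.7142]; [7.7142, 5]], rhs = [31.0540, 18.8804]ᵀ  (here Σln s = 7.7142, Σ(ln s)² = 13.1032, Σln g = 18.8804, Σln s·ln g = 31.0540).
Δ = 13.1032·5 − (7.7142)² = 6.0066; k = (31.0540·5 − 7.7142·18.8804)/6.0066 = 1.60195, ln C = (13.1032·18.8804 − 7.7142·31.0540)/6.0066 = 1.30452, so C = exp(1.30452) = 3.68591.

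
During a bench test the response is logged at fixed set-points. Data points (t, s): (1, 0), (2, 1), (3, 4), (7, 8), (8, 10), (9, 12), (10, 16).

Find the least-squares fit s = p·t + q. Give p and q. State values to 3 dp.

Sums needed: Σt·t = 308, Σt = 40, Σ1 = 7.
And Σt·s = 418, Σs = 51.
Δ = 308·7 − 40² = 556.
p = (418·7 − 40·51)/556 = 443/278; q = (308·51 − 40·418)/556 = -253/139.

p = 1.594, q = -1.820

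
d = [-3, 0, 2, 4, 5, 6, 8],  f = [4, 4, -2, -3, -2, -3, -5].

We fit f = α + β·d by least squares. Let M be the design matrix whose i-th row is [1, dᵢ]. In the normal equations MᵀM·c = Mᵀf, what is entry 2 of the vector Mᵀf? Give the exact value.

Entry 2 ↔ basis d, so (Mᵀf)_{2} = Σᵢ (d)·fᵢ = (-3)·(4) + (0)·(4) + (2)·(-2) + (4)·(-3) + (5)·(-2) + (6)·(-3) + (8)·(-5) = -96.

-96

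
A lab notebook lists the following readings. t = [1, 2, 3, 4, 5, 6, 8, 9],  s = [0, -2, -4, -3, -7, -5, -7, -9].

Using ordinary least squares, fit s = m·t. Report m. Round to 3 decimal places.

Sums needed: Σt·t = 236.
For Xᵀs: Σt·s = -230.
XᵀX·[m]ᵀ = Xᵀs becomes [[236]]·[m]ᵀ = [-230]ᵀ.
m = (-230)/236 = -0.974576.

m = -0.975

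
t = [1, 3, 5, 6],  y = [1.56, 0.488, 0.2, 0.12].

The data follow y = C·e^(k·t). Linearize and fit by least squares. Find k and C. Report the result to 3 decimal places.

Let Y = ln y. Fitting Y = k·t + ln C by least squares:
Sums: Σt = 15.0000, Σ(t)² = 71.0000, Σln y = -4.0025, Σt·ln y = -22.4764.
Normal system: [[71.0000, 15.0000]; [15.0000, 4]]·[k, ln C]ᵀ = [-22.4764, -4.0025]ᵀ.
Solving (det = 59.0000): k = -0.50625, ln C = 0.89783, so C = exp(0.89783) = 2.45426.

k = -0.506, C = 2.454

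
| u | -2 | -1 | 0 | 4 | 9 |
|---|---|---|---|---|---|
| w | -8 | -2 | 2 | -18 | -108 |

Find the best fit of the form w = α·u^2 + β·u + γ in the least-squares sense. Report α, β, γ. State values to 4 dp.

α = -1.4981, β = 1.3528, γ = 1.0567

With design matrix M, MᵀM = [[6834, 784, 102]; [784, 102, 10]; [102, 10, 5]] and Mᵀw = [-9070, -1026, -134]ᵀ.
Solving the 3×3 system (Gaussian elimination) gives α = -7687/5131, β = 6941/5131, γ = 5422/5131.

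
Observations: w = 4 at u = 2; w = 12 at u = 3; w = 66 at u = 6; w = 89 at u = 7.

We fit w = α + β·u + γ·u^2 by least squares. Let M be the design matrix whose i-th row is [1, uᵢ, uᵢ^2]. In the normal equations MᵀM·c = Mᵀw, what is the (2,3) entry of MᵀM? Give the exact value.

Row 2 ↔ basis u, column 3 ↔ basis u^2, so (MᵀM)_{2,3} = Σᵢ (u)·(u^2) = (2)·(4) + (3)·(9) + (6)·(36) + (7)·(49) = 594.

594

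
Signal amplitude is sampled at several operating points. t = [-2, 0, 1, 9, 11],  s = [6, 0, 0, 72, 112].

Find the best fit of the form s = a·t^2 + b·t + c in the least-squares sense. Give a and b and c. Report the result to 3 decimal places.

The normal system AᵀA·[a, b, c]ᵀ = Aᵀs is [[21219, 2053, 207]; [2053, 207, 19]; [207, 19, 5]]·[a, b, c]ᵀ = [19408, 1868, 190]ᵀ.
Row-reducing yields a = 130709/126679, b = -151007/126679, c = -23724/126679.

a = 1.032, b = -1.192, c = -0.187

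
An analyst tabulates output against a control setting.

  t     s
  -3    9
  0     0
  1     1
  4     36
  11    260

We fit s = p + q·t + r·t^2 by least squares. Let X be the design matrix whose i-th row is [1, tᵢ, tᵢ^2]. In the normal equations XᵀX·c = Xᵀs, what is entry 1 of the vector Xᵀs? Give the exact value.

306

Entry 1 ↔ basis 1, so (Xᵀs)_{1} = Σᵢ sᵢ = (1)·(9) + (1)·(0) + (1)·(1) + (1)·(36) + (1)·(260) = 306.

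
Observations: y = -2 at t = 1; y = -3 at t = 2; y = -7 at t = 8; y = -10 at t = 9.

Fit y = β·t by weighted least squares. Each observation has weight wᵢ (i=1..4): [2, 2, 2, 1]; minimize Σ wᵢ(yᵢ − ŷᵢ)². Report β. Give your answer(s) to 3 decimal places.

The normal equations are: 219·β = -218.
(Σwᵢ·t·t = 219, Σwᵢ·t·y = -218.)
Hence β = -218 / 219 ≈ -0.995434.

β = -0.995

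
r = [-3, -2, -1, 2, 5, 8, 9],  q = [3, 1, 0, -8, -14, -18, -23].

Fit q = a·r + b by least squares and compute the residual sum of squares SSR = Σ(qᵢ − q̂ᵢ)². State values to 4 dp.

The normal equations are: 188·a + 18·b = -448;  18·a + 7·b = -59.
det = 188·7 − 18² = 992.
a = ((-448)·7 − 18·(-59))/992 = -1037/496; b = (188·(-59) − 18·(-448))/992 = -757/248.
Residuals: -109/496, -4/31, 477/496, -95/124, -245/496, 441/248, -561/496; SSR = 1553/248.

SSR = 6.2621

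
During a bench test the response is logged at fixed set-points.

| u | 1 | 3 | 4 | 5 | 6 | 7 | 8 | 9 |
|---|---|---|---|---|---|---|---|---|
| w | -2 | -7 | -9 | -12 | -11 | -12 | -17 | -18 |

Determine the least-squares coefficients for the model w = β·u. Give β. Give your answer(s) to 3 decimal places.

β = -2.018

Normal-equation sums: Σu·u = 281.
Right-hand side: Σu·w = -567.
So AᵀA·[β]ᵀ = Aᵀw: [[281]]·[β]ᵀ = [-567]ᵀ.
Hence β = -567 / 281 ≈ -2.01779.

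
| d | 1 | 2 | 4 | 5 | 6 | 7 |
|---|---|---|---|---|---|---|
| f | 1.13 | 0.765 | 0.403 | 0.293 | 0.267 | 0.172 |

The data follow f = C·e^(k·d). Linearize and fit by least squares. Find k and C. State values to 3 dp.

Let Y = ln f. Fitting Y = k·d + ln C by least squares:
Σd = 25.0000, Σ(d)² = 131.0000, Σln f = -5.3628, Σd·ln f = -30.4316.
Equations: 131.0000·k + 25.0000·ln C = -30.4316;  25.0000·k + 6·ln C = -5.3628.
Slope k = (n·Σd·ln f − Σd·Σln f)/(n·Σ(d)² − (Σd)²) = (6·-30.4316 − 25.0000·-5.3628)/161.0000 = -0.30136; ln C = (Σln f − k·Σd)/n = 0.36186, so C = exp(0.36186) = 1.43599.

k = -0.301, C = 1.436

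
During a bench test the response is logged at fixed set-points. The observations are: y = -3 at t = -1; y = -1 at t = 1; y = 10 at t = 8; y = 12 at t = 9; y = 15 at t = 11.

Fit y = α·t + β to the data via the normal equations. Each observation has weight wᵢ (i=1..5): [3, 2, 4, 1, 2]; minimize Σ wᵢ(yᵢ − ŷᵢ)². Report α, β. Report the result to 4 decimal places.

Compute the Gram sums: Σwᵢ·t·t = 584, Σwᵢ·t = 62, Σwᵢ·1 = 12.
Right-hand side: Σwᵢ·t·y = 765, Σwᵢ·y = 71.
Normal equations: [[584, 62]; [62, 12]]·[α, β]ᵀ = [765, 71]ᵀ.
Determinant 584·12 − 62² = 3164.
α = (765·12 − 62·71)/3164 = 2389/1582; β = (584·71 − 62·765)/3164 = -2983/1582.

α = 1.5101, β = -1.8856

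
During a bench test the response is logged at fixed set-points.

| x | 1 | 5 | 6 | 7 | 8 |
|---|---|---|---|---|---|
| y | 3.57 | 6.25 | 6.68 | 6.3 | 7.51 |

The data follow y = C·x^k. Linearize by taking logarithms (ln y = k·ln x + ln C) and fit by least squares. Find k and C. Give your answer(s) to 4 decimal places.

With ln yᵢ as the transformed response and ln xᵢ as the regressor:
Σln x = 7.4265, Σ(ln x)² = 13.9113, Σln y = 8.8611, Σln x·ln y = 14.1264.
Equations: 13.9113·k + 7.4265·ln C = 14.1264;  7.4265·k + 5·ln C = 8.8611.
Δ = 13.9113·5 − (7.4265)² = 14.4030; k = (14.1264·5 − 7.4265·8.8611)/14.4030 = 0.33499, ln C = (13.9113·8.8611 − 7.4265·14.1264)/14.4030 = 1.27465, so C = exp(1.27465) = 3.57744.

k = 0.3350, C = 3.5774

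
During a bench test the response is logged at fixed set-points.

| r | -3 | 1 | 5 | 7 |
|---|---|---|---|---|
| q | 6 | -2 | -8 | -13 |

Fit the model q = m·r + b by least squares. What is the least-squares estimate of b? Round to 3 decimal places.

Entries of AᵀA: Σr·r = 84, Σr = 10, Σ1 = 4.
Moment sums: Σr·q = -151, Σq = -17.
Δ = 84·4 − 10² = 236.
m = ((-151)·4 − 10·(-17))/236 = -217/118; b = (84·(-17) − 10·(-151))/236 = 41/118.

b = 0.347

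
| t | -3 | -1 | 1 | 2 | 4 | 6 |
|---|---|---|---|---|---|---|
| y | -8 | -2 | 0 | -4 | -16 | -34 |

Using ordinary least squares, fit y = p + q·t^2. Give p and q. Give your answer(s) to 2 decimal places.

Setting ∂/∂p … = 0 gives: 6·p + 67·q = -64;  67·p + 1651·q = -1570.
(Σ1 = 6, Σt^2 = 67, Σt^2·t^2 = 1651, Σy = -64, Σt^2·y = -1570.)
det = 6·1651 − 67² = 5417.
p = ((-64)·1651 − 67·(-1570))/5417 = -474/5417; q = (6·(-1570) − 67·(-64))/5417 = -5132/5417.

p = -0.09, q = -0.95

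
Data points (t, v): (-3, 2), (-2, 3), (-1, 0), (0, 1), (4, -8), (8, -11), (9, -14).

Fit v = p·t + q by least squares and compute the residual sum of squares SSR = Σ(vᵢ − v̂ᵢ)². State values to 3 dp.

Normal-equation sums: Σt·t = 175, Σt = 15, Σ1 = 7.
Right-hand side: Σt·v = -258, Σv = -27.
XᵀX·[p, q]ᵀ = Xᵀv becomes [[175, 15]; [15, 7]]·[p, q]ᵀ = [-258, -27]ᵀ.
Eliminating q: 7·(row 1) − 15·(row 2) gives 1000·p = 7·(-258) − 15·(-27) = -1401, so p = -1401/1000.
Then q = ((-27) − 15·(-1401/1000))/7 = -171/200.
Residuals: -337/250, 1053/1000, -273/500, 371/200, -1541/1000, 1063/1000, -67/125; SSR = 10457/1000.

SSR = 10.457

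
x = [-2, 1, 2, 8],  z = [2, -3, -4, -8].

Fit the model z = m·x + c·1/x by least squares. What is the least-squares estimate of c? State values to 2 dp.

Compute the Gram sums: Σx·x = 73, Σx·1/x = 4, Σ1/x·1/x = 97/64.
Right-hand side: Σx·z = -79, Σ1/x·z = -7.
Normal equations: [[73, 4]; [4, 97/64]]·[m, c]ᵀ = [-79, -7]ᵀ.
Eliminating c: (97/64)·(row 1) − 4·(row 2) gives (6057/64)·m = (97/64)·(-79) − 4·(-7) = -5871/64, so m = -1957/2019.
Then c = ((-7) − 4·(-1957/2019))/(97/64) = -4160/2019.

c = -2.06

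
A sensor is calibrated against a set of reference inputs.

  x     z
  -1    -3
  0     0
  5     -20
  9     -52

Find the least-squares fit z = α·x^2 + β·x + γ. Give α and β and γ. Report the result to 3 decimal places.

α = -0.528, β = -0.838, γ = -1.891

Normal-equation sums: Σx^2·x^2 = 7187, Σx^2·x = 853, Σx^2 = 107, Σx·x = 107, Σx = 13, Σ1 = 4.
Right-hand side: Σx^2·z = -4715, Σx·z = -565, Σz = -75.
AᵀA·[α, β, γ]ᵀ = Aᵀz becomes [[7187, 853, 107]; [853, 107, 13]; [107, 13, 4]]·[α, β, γ]ᵀ = [-4715, -565, -75]ᵀ.
Solving the 3×3 system (Gaussian elimination) gives α = -436/825, β = -691/825, γ = -104/55.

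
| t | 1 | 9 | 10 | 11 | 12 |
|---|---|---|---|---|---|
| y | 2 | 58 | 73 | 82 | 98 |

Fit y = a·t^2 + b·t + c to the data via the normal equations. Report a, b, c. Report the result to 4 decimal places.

a = 0.5232, b = 1.8899, c = -0.4253

The normal system XᵀX·[a, b, c]ᵀ = Xᵀy is [[51939, 4789, 447]; [4789, 447, 43]; [447, 43, 5]]·[a, b, c]ᵀ = [36034, 3332, 313]ᵀ.
Solving the 3×3 system (Gaussian elimination) gives a = 41845/79982, b = 151157/79982, c = -2430/5713.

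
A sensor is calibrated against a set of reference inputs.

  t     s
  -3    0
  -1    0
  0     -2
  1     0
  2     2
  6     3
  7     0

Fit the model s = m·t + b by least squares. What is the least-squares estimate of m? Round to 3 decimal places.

Forming XᵀX = [[100, 12]; [12, 7]] and Xᵀs = [22, 3]ᵀ gives XᵀX·[m, b]ᵀ = Xᵀs.
Eliminating b: 7·(row 1) − 12·(row 2) gives 556·m = 7·22 − 12·3 = 118, so m = 59/278.
Then b = (3 − 12·(59/278))/7 = 9/139.

m = 0.212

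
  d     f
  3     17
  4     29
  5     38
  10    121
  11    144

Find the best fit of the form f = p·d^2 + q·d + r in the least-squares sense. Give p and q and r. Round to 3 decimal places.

p = 0.892, q = 3.222, r = 0.209

Forming XᵀX = [[25603, 2547, 271]; [2547, 271, 33]; [271, 33, 5]] and Xᵀf = [31091, 3151, 349]ᵀ gives XᵀX·[p, q, r]ᵀ = Xᵀf.
Solving the 3×3 system (Gaussian elimination) gives p = 6126/6871, q = 22141/6871, r = 1436/6871.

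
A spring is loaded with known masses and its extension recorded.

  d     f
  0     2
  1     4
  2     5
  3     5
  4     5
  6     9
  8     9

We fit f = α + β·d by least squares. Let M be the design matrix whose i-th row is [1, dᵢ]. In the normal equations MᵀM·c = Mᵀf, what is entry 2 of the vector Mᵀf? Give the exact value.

175

Entry 2 ↔ basis d, so (Mᵀf)_{2} = Σᵢ (d)·fᵢ = (0)·(2) + (1)·(4) + (2)·(5) + (3)·(5) + (4)·(5) + (6)·(9) + (8)·(9) = 175.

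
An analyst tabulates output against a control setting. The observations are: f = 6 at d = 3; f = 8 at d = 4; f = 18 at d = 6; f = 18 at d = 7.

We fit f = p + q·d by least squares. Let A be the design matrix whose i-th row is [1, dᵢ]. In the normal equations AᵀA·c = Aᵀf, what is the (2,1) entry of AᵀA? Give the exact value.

20

Row 2 ↔ basis d, column 1 ↔ basis 1, so (AᵀA)_{2,1} = Σᵢ d = (3)·(1) + (4)·(1) + (6)·(1) + (7)·(1) = 20.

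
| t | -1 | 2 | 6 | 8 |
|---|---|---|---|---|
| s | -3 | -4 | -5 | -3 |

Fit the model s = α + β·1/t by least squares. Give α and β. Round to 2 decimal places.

α = -3.79, β = -0.77

From the data, Σ1 = 4, Σ1/t = -5/24, Σ1/t·1/t = 745/576.
Moment sums: Σs = -15, Σ1/t·s = -5/24.
So XᵀX·[α, β]ᵀ = Xᵀs: [[4, -5/24]; [-5/24, 745/576]]·[α, β]ᵀ = [-15, -5/24]ᵀ.
Determinant 4·(745/576) − (-5/24)² = 985/192.
α = ((-15)·(745/576) − (-5/24)·(-5/24))/(985/192) = -2240/591; β = (4·(-5/24) − (-5/24)·(-15))/(985/192) = -152/197.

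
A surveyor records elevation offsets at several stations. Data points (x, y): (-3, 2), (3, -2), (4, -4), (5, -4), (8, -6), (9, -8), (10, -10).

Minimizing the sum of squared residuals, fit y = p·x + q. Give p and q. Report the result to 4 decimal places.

Entries of AᵀA: Σx·x = 304, Σx = 36, Σ1 = 7.
Moment sums: Σx·y = -268, Σy = -32.
AᵀA·[p, q]ᵀ = Aᵀy becomes [[304, 36]; [36, 7]]·[p, q]ᵀ = [-268, -32]ᵀ.
det = 304·7 − 36² = 832.
p = ((-268)·7 − 36·(-32))/832 = -181/208; q = (304·(-32) − 36·(-268))/832 = -5/52.

p = -0.8702, q = -0.0962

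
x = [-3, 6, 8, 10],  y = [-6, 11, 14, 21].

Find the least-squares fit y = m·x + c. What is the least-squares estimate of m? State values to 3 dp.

m = 1.985

With design matrix A, AᵀA = [[209, 21]; [21, 4]] and Aᵀy = [406, 40]ᵀ.
Determinant 209·4 − 21² = 395.
m = (406·4 − 21·40)/395 = 784/395; c = (209·40 − 21·406)/395 = -166/395.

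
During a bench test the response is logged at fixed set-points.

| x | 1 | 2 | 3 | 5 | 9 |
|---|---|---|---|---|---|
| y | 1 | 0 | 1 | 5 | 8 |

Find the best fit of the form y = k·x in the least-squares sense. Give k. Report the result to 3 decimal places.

k = 0.842

Normal-equation sums: Σx·x = 120.
For Mᵀy: Σx·y = 101.
Hence k = 101 / 120 ≈ 0.841667.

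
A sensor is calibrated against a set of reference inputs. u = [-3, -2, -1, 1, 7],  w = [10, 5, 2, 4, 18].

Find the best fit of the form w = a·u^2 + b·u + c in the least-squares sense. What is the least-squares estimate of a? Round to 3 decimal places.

a = 0.418

Normal-equation sums: Σu^2·u^2 = 2500, Σu^2·u = 308, Σu^2 = 64, Σu·u = 64, Σu = 2, Σ1 = 5.
Moment sums: Σu^2·w = 998, Σu·w = 88, Σw = 39.
So MᵀM·[a, b, c]ᵀ = Mᵀw: [[2500, 308, 64]; [308, 64, 2]; [64, 2, 5]]·[a, b, c]ᵀ = [998, 88, 39]ᵀ.
Solving the 3×3 system (Gaussian elimination) gives a = 577/1379, b = -1997/2758, c = 3770/1379.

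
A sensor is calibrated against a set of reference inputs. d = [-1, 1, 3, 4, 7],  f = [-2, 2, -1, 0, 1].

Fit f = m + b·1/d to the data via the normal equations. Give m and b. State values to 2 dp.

Sums needed: Σ1 = 5, Σ1/d = 61/84, Σ1/d·1/d = 15481/7056.
Right-hand side: Σf = 0, Σ1/d·f = 80/21.
Normal equations: [[5, 61/84]; [61/84, 15481/7056]]·[m, b]ᵀ = [0, 80/21]ᵀ.
det = 5·(15481/7056) − (61/84)² = 18421/1764.
m = (0·(15481/7056) − (61/84)·(80/21))/(18421/1764) = -4880/18421; b = (5·(80/21) − (61/84)·0)/(18421/1764) = 33600/18421.

m = -0.26, b = 1.82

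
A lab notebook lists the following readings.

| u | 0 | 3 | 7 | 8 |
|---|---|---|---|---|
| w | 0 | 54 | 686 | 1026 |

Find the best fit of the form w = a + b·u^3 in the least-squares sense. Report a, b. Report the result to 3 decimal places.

Normal-equation sums: Σ1 = 4, Σu^3 = 882, Σu^3·u^3 = 380522.
For Xᵀw: Σw = 1766, Σu^3·w = 762068.
So XᵀX·[a, b]ᵀ = Xᵀw: [[4, 882]; [882, 380522]]·[a, b]ᵀ = [1766, 762068]ᵀ.
Δ = 4·380522 − 882² = 744164.
a = (1766·380522 − 882·762068)/744164 = -35531/186041; b = (4·762068 − 882·1766)/744164 = 372665/186041.

a = -0.191, b = 2.003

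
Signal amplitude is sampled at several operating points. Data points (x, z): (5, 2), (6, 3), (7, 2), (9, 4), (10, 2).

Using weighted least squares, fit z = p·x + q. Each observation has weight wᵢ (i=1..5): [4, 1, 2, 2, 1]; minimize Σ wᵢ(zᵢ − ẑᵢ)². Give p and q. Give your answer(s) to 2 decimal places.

Normal-equation sums: Σwᵢ·x·x = 496, Σwᵢ·x = 68, Σwᵢ·1 = 10.
Right-hand side: Σwᵢ·x·z = 178, Σwᵢ·z = 25.
Normal equations: [[496, 68]; [68, 10]]·[p, q]ᵀ = [178, 25]ᵀ.
Eliminating q: 10·(row 1) − 68·(row 2) gives 336·p = 10·178 − 68·25 = 80, so p = 5/21.
Then q = (25 − 68·(5/21))/10 = 37/42.

p = 0.24, q = 0.88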